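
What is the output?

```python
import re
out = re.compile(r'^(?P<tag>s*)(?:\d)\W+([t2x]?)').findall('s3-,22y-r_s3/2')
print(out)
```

[('s', '2')]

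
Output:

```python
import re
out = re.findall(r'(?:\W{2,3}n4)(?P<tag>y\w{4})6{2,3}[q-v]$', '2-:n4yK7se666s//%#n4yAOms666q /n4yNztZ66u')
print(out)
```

['yNztZ']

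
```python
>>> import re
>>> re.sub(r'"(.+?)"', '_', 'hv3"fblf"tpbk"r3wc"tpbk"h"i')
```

'hv3_tpbk_tpbk_i'

The `?` after the quantifier makes it lazy — it takes as little as possible before letting the rest of the pattern try.
Matches: at [3:9] → '"fblf"'; at [13:19] → '"r3wc"'; at [23:26] → '"h"'.
Every occurrence is swapped for '_'.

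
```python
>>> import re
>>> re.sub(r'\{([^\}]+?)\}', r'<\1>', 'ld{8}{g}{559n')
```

`\1` in the replacement pulls in group 1's text for each match.

'ld<8><g>{559n'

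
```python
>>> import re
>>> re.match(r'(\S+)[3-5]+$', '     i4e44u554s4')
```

None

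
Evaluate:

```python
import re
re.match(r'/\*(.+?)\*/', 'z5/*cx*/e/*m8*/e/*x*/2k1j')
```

With `match`, the pattern is implicitly anchored at the beginning.
Here position 0 doesn't satisfy it, so the call returns None.

None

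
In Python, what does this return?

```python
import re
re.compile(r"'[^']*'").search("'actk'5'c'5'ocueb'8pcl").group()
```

"'actk'"

`re.search` scans for the first position where the pattern succeeds.
The match spans [0:6] → "'actk'".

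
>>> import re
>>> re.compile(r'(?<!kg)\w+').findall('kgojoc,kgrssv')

['kgojoc', 'kgrssv']

Because the assertion is negative and zero-width, positions next to the forbidden text are skipped.
Walking the string: at [0:6] → 'kgojoc'; at [7:13] → 'kgrssv'.
Since nothing is captured, `findall` lists the 2 matched substrings directly.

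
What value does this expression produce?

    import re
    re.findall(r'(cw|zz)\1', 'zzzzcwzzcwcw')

['zz', 'cw']

After group 1 captures some text, `\1` only succeeds where that same text appears again.
With a single group, `findall` returns only what that group captured — 2 items.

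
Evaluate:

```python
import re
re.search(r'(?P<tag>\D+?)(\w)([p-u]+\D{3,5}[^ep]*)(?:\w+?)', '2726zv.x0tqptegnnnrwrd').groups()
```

The match spans [4:22] → 'zv.x0tqptegnnnrwrd'.
Captured: group 1 = 'zv.x', group 2 = '0', group 3 = 'tqptegnnnrwr'.

('zv.x', '0', 'tqptegnnnrwr')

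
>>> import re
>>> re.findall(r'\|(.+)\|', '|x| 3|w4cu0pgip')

['x| 3']

Matches: at [0:6] match '|x| 3|', group 1 = 'x| 3'.
`findall` collects group 1 from the one match (1 total).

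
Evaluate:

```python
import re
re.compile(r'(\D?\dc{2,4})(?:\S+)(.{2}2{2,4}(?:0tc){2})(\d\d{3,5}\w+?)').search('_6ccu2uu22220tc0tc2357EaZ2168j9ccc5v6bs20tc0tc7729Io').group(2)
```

'22220tc0tc'

Pattern: optionally a non-digit, then a digit, then 2 to 4 of a literal 'c' (captured); then one or more of a non-whitespace character (non-capturing group); then exactly 2 of any character, then 2 to 4 of the literal '2', then the literal '0tc' repeated 2 times (captured); then a digit, then 3 to 5 of a digit, then one or more of a word character (lazy) (captured).
A `+?`/`*?`/`{m,n}?` starts at its minimum and grows only as far as needed for what follows to match.
`re.search` scans for the first position where the pattern succeeds.
The match spans [0:23] → '_6ccu2uu22220tc0tc2357E'.
Captured: group 1 = '_6cc', group 2 = '22220tc0tc', group 3 = '2357E'.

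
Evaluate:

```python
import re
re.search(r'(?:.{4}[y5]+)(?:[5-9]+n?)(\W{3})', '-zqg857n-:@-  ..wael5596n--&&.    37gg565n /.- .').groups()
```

('-:@',)

This matches exactly 4 of any character, then one or more of one of [y5] (non-capturing group); then one or more of a character in [5-9], then optionally the literal 'n' (non-capturing group); then exactly 3 of a non-word character (captured).
`search` walks the string left to right and returns the first match it finds.
The match spans [1:11] → 'zqg857n-:@'.
Captured: group 1 = '-:@'.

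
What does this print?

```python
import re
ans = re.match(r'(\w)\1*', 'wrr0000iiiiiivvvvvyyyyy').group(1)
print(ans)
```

w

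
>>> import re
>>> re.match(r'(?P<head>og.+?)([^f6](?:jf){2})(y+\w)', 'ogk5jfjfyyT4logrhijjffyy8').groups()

('ogk', '5jfjf', 'yyT')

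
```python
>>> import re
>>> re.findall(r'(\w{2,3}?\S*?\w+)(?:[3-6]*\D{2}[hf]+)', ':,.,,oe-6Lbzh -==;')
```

The pattern matches 2 to 3 of a word character (lazy), then zero or more of a non-whitespace character (lazy), then one or more of a word character (captured); then zero or more of a character in [3-6], then exactly 2 of a non-digit, then one or more of one of [hf] (non-capturing group).
Matches: at [5:13] match 'oe-6Lbzh', group 1 = 'oe-6L'.
Because there's exactly one group, `findall` drops the full match and keeps group 1 from the one hit.

['oe-6L']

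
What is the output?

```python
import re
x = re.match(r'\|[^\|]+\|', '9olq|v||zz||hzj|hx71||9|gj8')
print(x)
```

With `match`, the pattern is implicitly anchored at the beginning.
Here the pattern fails at index 0, so the call returns None.

None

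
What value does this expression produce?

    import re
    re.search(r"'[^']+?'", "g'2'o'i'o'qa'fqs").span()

Unlike `match`, `search` isn't anchored — it looks for the pattern anywhere in the string.
The match spans [1:4] → "'2'".

(1, 4)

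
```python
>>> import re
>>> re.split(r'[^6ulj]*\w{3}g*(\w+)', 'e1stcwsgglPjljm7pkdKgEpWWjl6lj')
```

Because the pattern has a capturing group, `split` also inserts each captured text between the pieces.

['', 'ljm7pkdKgEpWWjl6lj', '']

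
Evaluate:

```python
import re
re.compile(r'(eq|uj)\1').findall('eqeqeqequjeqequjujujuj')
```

`\1` is not a pattern — it's the concrete string captured by group 1, re-applied verbatim.
One capturing group, so `findall` returns just the captured substring from each match — 5 in all.

['eq', 'eq', 'eq', 'uj', 'uj']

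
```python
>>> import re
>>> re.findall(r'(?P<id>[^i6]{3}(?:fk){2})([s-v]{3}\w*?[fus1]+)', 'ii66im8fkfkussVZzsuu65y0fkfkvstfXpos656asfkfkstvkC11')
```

[('5y0fkfk', 'vstf')]

A `+?`/`*?`/`{m,n}?` starts at its minimum and grows only as far as needed for what follows to match.
Multiple groups make `findall` return tuples — one 2-tuple for the one match.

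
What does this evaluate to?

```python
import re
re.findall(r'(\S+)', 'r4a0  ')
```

['r4a0']

The pattern matches one or more of a non-whitespace character (captured).
Scanning left to right: at [0:4] match 'r4a0', group 1 = 'r4a0'.
Because there's exactly one group, `findall` drops the full match and keeps group 1 from the one hit.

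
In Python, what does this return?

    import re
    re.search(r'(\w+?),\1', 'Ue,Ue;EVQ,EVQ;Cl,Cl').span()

The backreference `\1` re-matches whatever the first group consumed, character for character.
`search` walks the string left to right and returns the first match it finds.
The match spans [0:5] → 'Ue,Ue'.
Captured: group 1 = 'Ue'.

(0, 5)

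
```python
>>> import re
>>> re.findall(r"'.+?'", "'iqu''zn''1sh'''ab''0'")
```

["'iqu'", "'zn'", "'1sh'", "''ab'", "'0'"]

Lazy quantifiers expand one character at a time until the remainder of the pattern can match.
Walking the string: at [0:5] → "'iqu'"; at [5:9] → "'zn'"; at [9:14] → "'1sh'"; at [14:19] → "''ab'"; at [19:22] → "'0'".
No capturing groups, so `findall` returns the 5 full match strings.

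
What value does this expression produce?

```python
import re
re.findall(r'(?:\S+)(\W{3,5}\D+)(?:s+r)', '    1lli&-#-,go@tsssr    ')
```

['#-,go@tss']

This matches one or more of a non-whitespace character (non-capturing group); then 3 to 5 of a non-word character, then one or more of a non-digit (captured); then one or more of a literal 's', then a literal 'r' (non-capturing group).
Scanning left to right: at [4:21] match '1lli&-#-,go@tsssr', group 1 = '#-,go@tss'.
With a single group, `findall` returns only what that group captured — 1 item.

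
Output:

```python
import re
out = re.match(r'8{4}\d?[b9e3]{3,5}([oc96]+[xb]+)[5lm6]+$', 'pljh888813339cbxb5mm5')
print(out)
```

None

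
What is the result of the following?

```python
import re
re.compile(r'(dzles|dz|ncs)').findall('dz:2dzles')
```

['dz', 'dzles']

`|` is ordered: at each position the engine commits to the first alternative that works.
With a single group, `findall` returns only what that group captured — 2 items.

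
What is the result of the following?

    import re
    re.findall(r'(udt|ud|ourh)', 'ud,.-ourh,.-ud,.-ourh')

['ud', 'ourh', 'ud', 'ourh']

`findall` collects group 1 from each match (4 total).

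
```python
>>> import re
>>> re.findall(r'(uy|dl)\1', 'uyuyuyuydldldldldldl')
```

['uy', 'uy', 'dl', 'dl', 'dl']

`\1` has to match the exact text group 1 already captured.
Scanning left to right: at [0:4] match 'uyuy', group 1 = 'uy'; at [4:8] match 'uyuy', group 1 = 'uy'; at [8:12] match 'dldl', group 1 = 'dl'; at [12:16] match 'dldl', group 1 = 'dl'; at [16:20] match 'dldl', group 1 = 'dl'.
One capturing group, so `findall` returns just the captured substring from each match — 5 in all.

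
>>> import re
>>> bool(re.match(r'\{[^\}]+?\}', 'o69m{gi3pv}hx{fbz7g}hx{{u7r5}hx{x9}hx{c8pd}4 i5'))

`re.match` only tries the pattern at the start of the string.
Here the pattern fails at index 0, so the call returns None, and `bool(None)` is False.

False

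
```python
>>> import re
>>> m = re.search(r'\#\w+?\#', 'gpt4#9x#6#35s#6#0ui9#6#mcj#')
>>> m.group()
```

The match spans [4:8] → '#9x#'.

'#9x#'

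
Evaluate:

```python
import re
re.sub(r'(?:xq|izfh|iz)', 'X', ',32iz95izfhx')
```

',32X95Xx'

Alternation isn't longest-match — the leftmost alternative that fits at this position is chosen.
Every occurrence is swapped for 'X'.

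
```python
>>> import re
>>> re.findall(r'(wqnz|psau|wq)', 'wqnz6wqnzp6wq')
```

['wqnz', 'wqnz', 'wq']

Alternation tries branches left to right and keeps the first one that lets the overall match succeed at that position.
Walking the string: at [0:4] match 'wqnz', group 1 = 'wqnz'; at [5:9] match 'wqnz', group 1 = 'wqnz'; at [11:13] match 'wq', group 1 = 'wq'.
Because there's exactly one group, `findall` drops the full match and keeps group 1 from each hit.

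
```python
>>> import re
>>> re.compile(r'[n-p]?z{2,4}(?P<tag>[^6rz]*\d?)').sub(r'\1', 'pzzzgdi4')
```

'gdi4'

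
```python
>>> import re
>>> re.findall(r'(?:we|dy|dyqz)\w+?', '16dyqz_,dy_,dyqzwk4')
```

Alternation isn't longest-match — the leftmost alternative that fits at this position is chosen.
With no groups in the pattern, `findall` gives back each whole match — 3 here.

['dyq', 'dy_', 'dyq']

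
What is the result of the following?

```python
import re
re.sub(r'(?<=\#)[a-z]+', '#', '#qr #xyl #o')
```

Lookahead/lookbehind check context without consuming it, so the matched span excludes the asserted characters.
`sub` substitutes '#' at each match site.

'## ## ##'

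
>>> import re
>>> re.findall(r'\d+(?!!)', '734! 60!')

['73', '6']

`(?!…)`/`(?<!…)` only lets a position through if the neighbouring text does NOT match; no characters are consumed.
Matches: at [0:2] → '73'; at [5:6] → '6'.
`findall` yields the raw match text (2 of them) because the pattern has no groups.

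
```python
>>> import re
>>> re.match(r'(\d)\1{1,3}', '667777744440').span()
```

(0, 2)

With `match`, the pattern is implicitly anchored at the beginning.
The match spans [0:2] → '66'.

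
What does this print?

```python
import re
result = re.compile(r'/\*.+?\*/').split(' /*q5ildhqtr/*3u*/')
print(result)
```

[' ', '']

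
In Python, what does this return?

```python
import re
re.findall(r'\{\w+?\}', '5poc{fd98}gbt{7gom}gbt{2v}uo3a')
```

`findall` yields the raw match text (3 of them) because the pattern has no groups.

['{fd98}', '{7gom}', '{2v}']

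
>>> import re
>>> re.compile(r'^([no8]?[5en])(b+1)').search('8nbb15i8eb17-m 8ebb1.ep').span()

(0, 5)

The pattern matches anchored at the start of the string; then optionally one of [no8], then one of [5en] (captured); then one or more of a literal 'b', then the literal '1' (captured).
`re.search` scans for the first position where the pattern succeeds.
The match spans [0:5] → '8nbb1'.
Captured: group 1 = '8n', group 2 = 'bb1'.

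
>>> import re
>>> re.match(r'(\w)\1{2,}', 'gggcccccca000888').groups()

('g',)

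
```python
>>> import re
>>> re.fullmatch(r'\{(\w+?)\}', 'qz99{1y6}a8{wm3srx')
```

`fullmatch` succeeds only if the pattern covers the string from start to end.
Here there's no way to consume every character, so the call returns None.

None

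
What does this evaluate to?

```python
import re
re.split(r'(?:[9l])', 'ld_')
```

The pattern matches one of [9l] (non-capturing group).
Matches to split on: at [0:1] → 'l'.
`split` removes every match and returns the 2 fragments in between.

['', 'd_']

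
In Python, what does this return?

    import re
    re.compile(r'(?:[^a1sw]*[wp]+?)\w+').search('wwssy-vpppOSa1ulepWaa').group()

'wwssy'

This matches zero or more of any character except [a1sw], then one or more of one of [wp] (lazy) (non-capturing group); then one or more of a word character.
`re.search` scans for the first position where the pattern succeeds.
The match spans [0:5] → 'wwssy'.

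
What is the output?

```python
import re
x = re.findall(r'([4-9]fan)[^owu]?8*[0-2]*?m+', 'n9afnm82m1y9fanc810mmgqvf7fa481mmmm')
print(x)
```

`findall` collects group 1 from the one match (1 total).

['9fan']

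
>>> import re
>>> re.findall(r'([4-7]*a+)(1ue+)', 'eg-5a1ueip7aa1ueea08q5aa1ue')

This matches zero or more of a character in [4-7], then one or more of a literal 'a' (captured); then the literal '1u', then one or more of a literal 'e' (captured).
Walking the string: at [3:8] match '5a1ue', groups = ('5a', '1ue'); at [10:17] match '7aa1uee', groups = ('7aa', '1uee'); at [21:27] match '5aa1ue', groups = ('5aa', '1ue').
With 2 capturing groups, `findall` returns a 2-tuple per match.

[('5a', '1ue'), ('7aa', '1uee'), ('5aa', '1ue')]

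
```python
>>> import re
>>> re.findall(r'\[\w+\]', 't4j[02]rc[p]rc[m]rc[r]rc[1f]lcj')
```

No capturing groups, so `findall` returns the 5 full match strings.

['[02]', '[p]', '[m]', '[r]', '[1f]']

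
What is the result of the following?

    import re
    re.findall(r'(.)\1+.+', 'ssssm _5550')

['s']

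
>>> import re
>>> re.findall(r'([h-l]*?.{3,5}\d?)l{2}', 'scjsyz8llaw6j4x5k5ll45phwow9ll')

['cjsyz8', 'j4x5k5', 'phwow9']

Pattern: zero or more of a character in [h-l] (lazy), then 3 to 5 of any character, then optionally a digit (captured); then exactly 2 of a literal 'l'.
Matches: at [1:9] match 'cjsyz8ll', group 1 = 'cjsyz8'; at [12:20] match 'j4x5k5ll', group 1 = 'j4x5k5'; at [22:30] match 'phwow9ll', group 1 = 'phwow9'.
`findall` collects group 1 from each match (3 total).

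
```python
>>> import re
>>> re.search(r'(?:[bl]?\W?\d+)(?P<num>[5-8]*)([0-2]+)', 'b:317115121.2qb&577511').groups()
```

The match spans [0:11] → 'b:317115121'.
Captured: group 1 = '', group 2 = '1'.

('', '1')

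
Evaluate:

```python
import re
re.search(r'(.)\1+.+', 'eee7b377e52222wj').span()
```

The backreference `\1` re-matches whatever the first group consumed, character for character.
`search` walks the string left to right and returns the first match it finds.
The match spans [0:16] → 'eee7b377e52222wj'.
Captured: group 1 = 'e'.

(0, 16)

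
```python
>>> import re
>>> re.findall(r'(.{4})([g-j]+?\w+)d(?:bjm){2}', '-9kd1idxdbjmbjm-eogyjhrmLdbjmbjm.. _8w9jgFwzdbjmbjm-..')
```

Pattern: exactly 4 of any character (captured); then one or more of a character in [g-j] (lazy), then one or more of a word character (captured); then the literal 'd', then the literal 'bjm' repeated 2 times.
Walking the string: at [1:15] match '9kd1idxdbjmbjm', groups = ('9kd1', 'idx'); at [16:32] match 'eogyjhrmLdbjmbjm', groups = ('eogy', 'jhrmL'); at [35:51] match '_8w9jgFwzdbjmbjm', groups = ('_8w9', 'jgFwz').
Multiple groups make `findall` return tuples — one 2-tuple for each match.

[('9kd1', 'idx'), ('eogy', 'jhrmL'), ('_8w9', 'jgFwz')]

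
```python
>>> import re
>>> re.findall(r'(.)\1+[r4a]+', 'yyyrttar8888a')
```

['y', 't', '8']

The backreference `\1` re-matches whatever the first group consumed, character for character.
Matches: at [0:4] match 'yyyr', group 1 = 'y'; at [4:8] match 'ttar', group 1 = 't'; at [8:13] match '8888a', group 1 = '8'.
With a single group, `findall` returns only what that group captured — 3 items.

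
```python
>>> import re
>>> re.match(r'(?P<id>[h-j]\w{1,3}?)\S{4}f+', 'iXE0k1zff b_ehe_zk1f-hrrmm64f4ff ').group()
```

'iXE0k1zff'

Pattern: a character in [h-j], then 1 to 3 of a word character (lazy) (captured as 'id'); then exactly 4 of a non-whitespace character, then one or more of the literal 'f'.
`re.match` only tries the pattern at the start of the string.
The match spans [0:9] → 'iXE0k1zff'.
Captured: group 1 = 'iXE'.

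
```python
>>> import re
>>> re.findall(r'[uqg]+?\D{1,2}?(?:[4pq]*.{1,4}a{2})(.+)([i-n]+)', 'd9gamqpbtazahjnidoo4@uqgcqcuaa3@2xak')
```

Pattern: one or more of one of [uqg] (lazy), then 1 to 2 of a non-digit (lazy); then zero or more of one of [4pq], then 1 to 4 of any character, then exactly 2 of the literal 'a' (non-capturing group); then one or more of any character (captured); then one or more of a character in [i-n] (captured).
Scanning left to right: at [21:36] match 'uqgcqcuaa3@2xak', groups = ('3@2xa', 'k').
2 groups means the one result is a tuple of 2 captured strings — 1 here.

[('3@2xa', 'k')]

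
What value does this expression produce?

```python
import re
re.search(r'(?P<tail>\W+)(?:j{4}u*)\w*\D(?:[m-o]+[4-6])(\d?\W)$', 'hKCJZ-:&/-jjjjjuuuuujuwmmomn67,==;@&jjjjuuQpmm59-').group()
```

',==;@&jjjjuuQpmm59-'

The match spans [30:49] → ',==;@&jjjjuuQpmm59-'.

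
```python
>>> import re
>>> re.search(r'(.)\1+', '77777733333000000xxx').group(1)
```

The match spans [0:6] → '777777'.
Captured: group 1 = '7'.

'7'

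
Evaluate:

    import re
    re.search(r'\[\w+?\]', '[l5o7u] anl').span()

(0, 7)

`re.search` scans for the first position where the pattern succeeds.
The match spans [0:7] → '[l5o7u]'.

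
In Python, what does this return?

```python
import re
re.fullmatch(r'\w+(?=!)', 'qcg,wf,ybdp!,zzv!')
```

The `(?=…)`/`(?<=…)` assertion just peeks at neighbouring text; it doesn't advance the match position.
`fullmatch` succeeds only if the pattern covers the string from start to end.
Here there's no way to consume every character, so the call returns None.

None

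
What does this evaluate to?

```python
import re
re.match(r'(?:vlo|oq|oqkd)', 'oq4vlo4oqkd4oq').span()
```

(0, 2)

`re.match` won't scan ahead — the pattern has to work from the very first character.
The match spans [0:2] → 'oq'.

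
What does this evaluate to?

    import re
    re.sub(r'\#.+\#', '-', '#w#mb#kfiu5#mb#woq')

Every occurrence is swapped for '-'.

'-woq'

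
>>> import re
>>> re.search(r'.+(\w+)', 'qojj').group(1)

'j'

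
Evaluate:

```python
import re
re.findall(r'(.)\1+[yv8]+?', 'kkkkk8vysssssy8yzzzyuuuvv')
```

The backreference `\1` re-matches whatever the first group consumed, character for character.
Matches: at [0:6] match 'kkkkk8', group 1 = 'k'; at [8:14] match 'sssssy', group 1 = 's'; at [16:20] match 'zzzy', group 1 = 'z'; at [20:24] match 'uuuv', group 1 = 'u'.
One capturing group, so `findall` returns just the captured substring from each match — 4 in all.

['k', 's', 'z', 'u']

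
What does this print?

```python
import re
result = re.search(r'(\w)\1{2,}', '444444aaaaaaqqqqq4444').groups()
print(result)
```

The match spans [0:6] → '444444'.
Captured: group 1 = '4'.

('4',)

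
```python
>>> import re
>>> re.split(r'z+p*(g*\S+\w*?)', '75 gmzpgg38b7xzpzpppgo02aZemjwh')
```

This matches one or more of the literal 'z', then zero or more of the literal 'p'; then zero or more of the literal 'g', then one or more of a non-whitespace character, then zero or more of a word character (lazy) (captured).
Matches to split on: at [5:31] → 'zpgg38b7xzpzpppgo02aZemjwh'.
Because the pattern has a capturing group, `split` also inserts each captured text between the pieces.

['75 gm', 'gg38b7xzpzpppgo02aZemjwh', '']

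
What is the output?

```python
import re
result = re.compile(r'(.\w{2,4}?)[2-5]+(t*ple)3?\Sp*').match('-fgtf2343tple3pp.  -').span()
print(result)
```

The pattern matches any character, then 2 to 4 of a word character (lazy) (captured); then one or more of a character in [2-5]; then zero or more of the literal 't', then the literal 'ple' (captured); then optionally a literal '3', then a non-whitespace character, then zero or more of a literal 'p'.
With `match`, the pattern is implicitly anchored at the beginning.
The match spans [0:16] → '-fgtf2343tple3pp'.
Captured: group 1 = '-fgtf', group 2 = 'tple'.

(0, 16)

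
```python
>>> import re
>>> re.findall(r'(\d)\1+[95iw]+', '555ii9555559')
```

['5']

A backreference is literal: `\1` must see the identical characters the first group matched.
With a single group, `findall` returns only what that group captured — 1 item.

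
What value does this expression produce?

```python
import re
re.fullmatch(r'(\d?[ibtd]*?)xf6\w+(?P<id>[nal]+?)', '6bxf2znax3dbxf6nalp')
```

None

The pattern matches optionally a digit, then zero or more of one of [ibtd] (lazy) (captured); then the literal 'xf6', then one or more of a word character; then one or more of one of [nal] (lazy) (captured as 'id').
For `fullmatch`, every character of the input must be accounted for by the pattern.
Here there's no way to consume every character, so the call returns None.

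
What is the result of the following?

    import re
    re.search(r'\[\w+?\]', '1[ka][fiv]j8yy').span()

`re.search` scans for the first position where the pattern succeeds.
The match spans [1:5] → '[ka]'.

(1, 5)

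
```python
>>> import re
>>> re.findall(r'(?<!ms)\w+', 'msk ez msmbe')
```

['msk', 'ez', 'msmbe']

Because the assertion is negative and zero-width, positions next to the forbidden text are skipped.
Matches: at [0:3] → 'msk'; at [4:6] → 'ez'; at [7:12] → 'msmbe'.
No capturing groups, so `findall` returns the 3 full match strings.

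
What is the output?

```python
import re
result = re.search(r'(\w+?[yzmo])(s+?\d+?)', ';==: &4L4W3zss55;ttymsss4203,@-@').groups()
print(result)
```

This matches one or more of a word character (lazy), then one of [yzmo] (captured); then one or more of a literal 's' (lazy), then one or more of a digit (lazy) (captured).
A `+?`/`*?`/`{m,n}?` starts at its minimum and grows only as far as needed for what follows to match.
`re.search` scans for the first position where the pattern succeeds.
The match spans [6:15] → '4L4W3zss5'.
Captured: group 1 = '4L4W3z', group 2 = 'ss5'.

('4L4W3z', 'ss5')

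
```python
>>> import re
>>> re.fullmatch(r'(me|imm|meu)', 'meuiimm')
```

`re.fullmatch` requires the pattern to consume the entire string.
Here the string isn't matched end-to-end, so the call returns None.

None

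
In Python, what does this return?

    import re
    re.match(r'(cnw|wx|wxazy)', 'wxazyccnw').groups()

The match spans [0:2] → 'wx'.
Captured: group 1 = 'wx'.

('wx',)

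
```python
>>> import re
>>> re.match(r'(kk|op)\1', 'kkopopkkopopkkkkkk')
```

None

With `match`, the pattern is implicitly anchored at the beginning.
Here position 0 doesn't satisfy it, so the call returns None.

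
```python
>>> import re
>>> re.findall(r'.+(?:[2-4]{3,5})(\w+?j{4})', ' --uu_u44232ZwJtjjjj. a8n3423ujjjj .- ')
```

This matches one or more of any character; then 3 to 5 of a character in [2-4] (non-capturing group); then one or more of a word character (lazy), then exactly 4 of the literal 'j' (captured).
Walking the string: at [0:34] match ' --uu_u44232ZwJtjjjj. a8n3423ujjjj', group 1 = 'ujjjj'.
`findall` collects group 1 from the one match (1 total).

['ujjjj']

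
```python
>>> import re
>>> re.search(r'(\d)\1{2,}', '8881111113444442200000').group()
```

'888'

The backreference `\1` re-matches whatever the first group consumed, character for character.
`re.search` tries every starting position until one works.
The match spans [0:3] → '888'.
Captured: group 1 = '8'.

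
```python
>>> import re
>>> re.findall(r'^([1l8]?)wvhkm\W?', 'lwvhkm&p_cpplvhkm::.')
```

The pattern matches anchored at the start of the string; then optionally one of [1l8] (captured); then the literal 'wvh', then the literal 'km', then optionally a non-word character.
Scanning left to right: at [0:7] match 'lwvhkm&', group 1 = 'l'.
`findall` collects group 1 from the one match (1 total).

['l']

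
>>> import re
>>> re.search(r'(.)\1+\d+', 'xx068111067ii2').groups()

`\1` has to match the exact text group 1 already captured.
`search` walks the string left to right and returns the first match it finds.
The match spans [0:11] → 'xx068111067'.
Captured: group 1 = 'x'.

('x',)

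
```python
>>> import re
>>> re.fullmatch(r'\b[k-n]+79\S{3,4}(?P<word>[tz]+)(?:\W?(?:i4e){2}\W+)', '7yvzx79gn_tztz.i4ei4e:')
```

None

The pattern matches a word boundary (`\b`, zero-width); then one or more of a character in [k-n]; then the literal '79', then 3 to 4 of a non-whitespace character; then one or more of one of [tz] (captured as 'word'); then optionally a non-word character, then the literal 'i4e' repeated 2 times, then one or more of a non-word character (non-capturing group).
`fullmatch` succeeds only if the pattern covers the string from start to end.
Here the pattern can't cover the whole string, so the call returns None.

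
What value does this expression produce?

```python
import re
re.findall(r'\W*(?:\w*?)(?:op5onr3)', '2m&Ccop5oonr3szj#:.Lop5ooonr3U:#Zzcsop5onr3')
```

Pattern: zero or more of a non-word character; then zero or more of a word character (lazy) (non-capturing group); then the literal 'op', then the literal '5on', then the literal 'r3' (non-capturing group).
Scanning left to right: at [30:43] → ':#Zzcsop5onr3'.
`findall` yields the raw match text (1 of them) because the pattern has no groups.

[':#Zzcsop5onr3']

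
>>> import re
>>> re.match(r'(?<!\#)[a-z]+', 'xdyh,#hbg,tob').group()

A negative assertion filters positions out without eating any characters.
`re.match` only tries the pattern at the start of the string.
The match spans [0:4] → 'xdyh'.

'xdyh'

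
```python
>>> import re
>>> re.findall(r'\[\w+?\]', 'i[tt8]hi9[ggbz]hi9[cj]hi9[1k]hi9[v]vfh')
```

Walking the string: at [1:6] → '[tt8]'; at [9:15] → '[ggbz]'; at [18:22] → '[cj]'; at [25:29] → '[1k]'; at [32:35] → '[v]'.
With no groups in the pattern, `findall` gives back each whole match — 5 here.

['[tt8]', '[ggbz]', '[cj]', '[1k]', '[v]']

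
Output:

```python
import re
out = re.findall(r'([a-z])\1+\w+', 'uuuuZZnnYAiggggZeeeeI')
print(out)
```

['u']

After group 1 captures some text, `\1` only succeeds where that same text appears again.
Scanning left to right: at [0:21] match 'uuuuZZnnYAiggggZeeeeI', group 1 = 'u'.
One capturing group, so `findall` returns just the captured substring from the one match — 1 in all.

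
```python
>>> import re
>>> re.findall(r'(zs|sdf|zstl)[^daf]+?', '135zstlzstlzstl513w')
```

['zs', 'zs', 'zs']

Branches in `(...|...)` are attempted left-to-right; the first branch that allows the whole pattern to succeed is taken.
Scanning left to right: at [3:6] match 'zst', group 1 = 'zs'; at [7:10] match 'zst', group 1 = 'zs'; at [11:14] match 'zst', group 1 = 'zs'.
With a single group, `findall` returns only what that group captured — 3 items.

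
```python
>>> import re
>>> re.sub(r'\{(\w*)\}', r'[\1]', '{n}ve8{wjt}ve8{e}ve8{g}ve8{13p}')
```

'[n]ve8[wjt]ve8[e]ve8[g]ve8[13p]'

Matches: at [0:3] → '{n}'; at [6:11] → '{wjt}'; at [14:17] → '{e}'; at [20:23] → '{g}'; at [26:31] → '{13p}'.
The replacement refers to a captured group, so each match is rewritten using its own captured text.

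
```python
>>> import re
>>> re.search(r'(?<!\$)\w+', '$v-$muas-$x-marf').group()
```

'uas'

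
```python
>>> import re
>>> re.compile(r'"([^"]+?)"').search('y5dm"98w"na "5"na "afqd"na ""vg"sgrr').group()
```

'"98w"'

`re.search` tries every starting position until one works.
The match spans [4:9] → '"98w"'.
Captured: group 1 = '98w'.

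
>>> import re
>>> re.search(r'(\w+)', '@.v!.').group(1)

This matches one or more of a word character (captured).
`re.search` tries every starting position until one works.
The match spans [2:3] → 'v'.
Captured: group 1 = 'v'.

'v'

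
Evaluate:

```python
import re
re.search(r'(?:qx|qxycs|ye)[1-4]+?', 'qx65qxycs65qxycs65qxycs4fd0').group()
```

'qxycs4'

The match spans [18:24] → 'qxycs4'.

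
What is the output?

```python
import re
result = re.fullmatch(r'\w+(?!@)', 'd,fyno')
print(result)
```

None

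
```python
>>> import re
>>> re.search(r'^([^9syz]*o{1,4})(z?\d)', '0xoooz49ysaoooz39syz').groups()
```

The match spans [0:7] → '0xoooz4'.
Captured: group 1 = '0xooo', group 2 = 'z4'.

('0xooo', 'z4')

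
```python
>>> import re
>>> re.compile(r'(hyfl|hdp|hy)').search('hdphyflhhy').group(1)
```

The match spans [0:3] → 'hdp'.
Captured: group 1 = 'hdp'.

'hdp'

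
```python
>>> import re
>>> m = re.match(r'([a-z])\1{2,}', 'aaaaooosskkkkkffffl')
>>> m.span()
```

(0, 4)

`match` is anchored at position 0; if the pattern doesn't fit there, it returns None.
The match spans [0:4] → 'aaaa'.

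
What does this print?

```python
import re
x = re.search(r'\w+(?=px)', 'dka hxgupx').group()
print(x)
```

Lookahead/lookbehind check context without consuming it, so the matched span excludes the asserted characters.
The match spans [4:8] → 'hxgu'.

hxgu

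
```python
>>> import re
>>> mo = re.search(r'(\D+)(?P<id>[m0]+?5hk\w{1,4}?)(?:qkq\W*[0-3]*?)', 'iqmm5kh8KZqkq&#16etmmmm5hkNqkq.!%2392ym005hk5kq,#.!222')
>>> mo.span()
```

Pattern: one or more of a non-digit (captured); then one or more of one of [m0] (lazy), then the literal '5hk', then 1 to 4 of a word character (lazy) (captured as 'id'); then the literal 'qkq', then zero or more of a non-word character, then zero or more of a character in [0-3] (lazy) (non-capturing group).
`re.search` scans for the first position where the pattern succeeds.
The match spans [17:33] → 'etmmmm5hkNqkq.!%'.
Captured: group 1 = 'etmmm', group 2 = 'm5hkN'.

(17, 33)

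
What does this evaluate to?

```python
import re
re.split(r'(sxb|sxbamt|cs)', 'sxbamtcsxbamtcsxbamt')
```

Alternation isn't longest-match — the leftmost alternative that fits at this position is chosen.
With a capturing group present, the delimiter's captured portion is kept in the result list.

['', 'sxb', 'amt', 'cs', 'xbamt', 'cs', 'xbamt']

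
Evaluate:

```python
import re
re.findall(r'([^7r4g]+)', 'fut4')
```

Pattern: one or more of any character except [7r4g] (captured).
Walking the string: at [0:3] match 'fut', group 1 = 'fut'.
With a single group, `findall` returns only what that group captured — 1 item.

['fut']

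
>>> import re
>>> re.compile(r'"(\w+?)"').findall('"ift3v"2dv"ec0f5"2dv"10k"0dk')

['ift3v', 'ec0f5', '10k']

Matches: at [0:7] match '"ift3v"', group 1 = 'ift3v'; at [10:17] match '"ec0f5"', group 1 = 'ec0f5'; at [20:25] match '"10k"', group 1 = '10k'.
`findall` collects group 1 from each match (3 total).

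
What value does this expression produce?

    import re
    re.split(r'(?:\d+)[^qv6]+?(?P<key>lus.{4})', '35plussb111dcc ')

['', 'lussb11', '1dcc ']

The pattern matches one or more of a digit (non-capturing group); then one or more of any character except [qv6] (lazy); then the literal 'lus', then exactly 4 of any character (captured as 'key').
The group in the pattern means `split` returns the separators' captures alongside the pieces.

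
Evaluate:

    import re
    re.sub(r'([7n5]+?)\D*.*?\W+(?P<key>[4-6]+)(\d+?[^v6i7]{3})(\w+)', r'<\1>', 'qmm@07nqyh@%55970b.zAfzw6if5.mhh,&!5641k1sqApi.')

'qmm@0<7>.'

The `?` after the quantifier makes it lazy — it takes as little as possible before letting the rest of the pattern try.
`\1` in the replacement pulls in group 1's text for each match.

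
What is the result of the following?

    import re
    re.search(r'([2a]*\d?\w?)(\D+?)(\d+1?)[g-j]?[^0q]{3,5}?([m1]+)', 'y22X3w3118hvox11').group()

'y22X3w311'

This matches zero or more of one of [2a], then optionally a digit, then optionally a word character (captured); then one or more of a non-digit (lazy) (captured); then one or more of a digit, then optionally the literal '1' (captured); then optionally a character in [g-j], then 3 to 5 of any character except [0q] (lazy); then one or more of one of [m1] (captured).
`re.search` scans for the first position where the pattern succeeds.
The match spans [0:9] → 'y22X3w311'.
Captured: group 1 = '', group 2 = 'y', group 3 = '22', group 4 = '11'.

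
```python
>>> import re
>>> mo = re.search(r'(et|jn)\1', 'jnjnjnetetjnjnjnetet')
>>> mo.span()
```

After group 1 captures some text, `\1` only succeeds where that same text appears again.
The match spans [0:4] → 'jnjn'.

(0, 4)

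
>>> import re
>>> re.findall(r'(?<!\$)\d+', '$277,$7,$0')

`(?!…)`/`(?<!…)` only lets a position through if the neighbouring text does NOT match; no characters are consumed.
No capturing groups, so `findall` returns the 1 full match string.

['77']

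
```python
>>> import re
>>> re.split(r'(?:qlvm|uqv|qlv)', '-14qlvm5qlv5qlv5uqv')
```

['-14', '5', '5', '5', '']

The regex engine tests alternatives in the order written; an earlier branch that matches wins even if a later one would match more.
Matches to split on: at [3:7] → 'qlvm'; at [8:11] → 'qlv'; at [12:15] → 'qlv'; at [16:19] → 'uqv'.
Splitting on the pattern gives 5 pieces.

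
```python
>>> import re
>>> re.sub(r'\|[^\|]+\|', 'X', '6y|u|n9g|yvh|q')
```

'6yXn9gXq'

`sub` substitutes 'X' at each match site.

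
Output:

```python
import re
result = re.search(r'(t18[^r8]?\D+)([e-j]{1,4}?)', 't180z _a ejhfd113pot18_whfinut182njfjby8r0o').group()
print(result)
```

The match spans [0:13] → 't180z _a ejhf'.

t180z _a ejhf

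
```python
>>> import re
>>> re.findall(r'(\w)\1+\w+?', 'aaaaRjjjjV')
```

A backreference is literal: `\1` must see the identical characters the first group matched.
`findall` collects group 1 from each match (2 total).

['a', 'j']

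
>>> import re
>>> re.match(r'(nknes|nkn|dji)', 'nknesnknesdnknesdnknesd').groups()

The regex engine tests alternatives in the order written; an earlier branch that matches wins even if a later one would match more.
`re.match` won't scan ahead — the pattern has to work from the very first character.
The match spans [0:5] → 'nknes'.
Captured: group 1 = 'nknes'.

('nknes',)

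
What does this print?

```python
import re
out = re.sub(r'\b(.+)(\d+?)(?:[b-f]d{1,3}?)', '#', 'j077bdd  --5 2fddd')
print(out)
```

With the lazy modifier that quantifier settles for the fewest repetitions that let the rest of the pattern succeed (the atoms after it are unaffected and can still be greedy).
`sub` substitutes '#' at each match site.

#dd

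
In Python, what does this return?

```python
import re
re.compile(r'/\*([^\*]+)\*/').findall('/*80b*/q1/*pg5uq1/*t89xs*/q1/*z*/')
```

One capturing group, so `findall` returns just the captured substring from each match — 3 in all.

['80b', 't89xs', 'z']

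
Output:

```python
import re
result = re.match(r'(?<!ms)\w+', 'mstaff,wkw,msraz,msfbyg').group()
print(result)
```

The negative lookaround is zero-width — it rules out positions where the adjacent text would match, without consuming anything.
With `match`, the pattern is implicitly anchored at the beginning.
The match spans [0:6] → 'mstaff'.

mstaff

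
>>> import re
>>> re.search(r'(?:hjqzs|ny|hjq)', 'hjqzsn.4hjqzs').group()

'hjqzs'

`|` is ordered: at each position the engine commits to the first alternative that works.
The match spans [0:5] → 'hjqzs'.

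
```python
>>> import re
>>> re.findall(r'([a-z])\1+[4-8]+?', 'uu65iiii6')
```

A backreference is literal: `\1` must see the identical characters the first group matched.
`findall` collects group 1 from each match (2 total).

['u', 'i']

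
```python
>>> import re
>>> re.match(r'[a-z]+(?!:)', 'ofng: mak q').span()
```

(0, 3)

`re.match` only tries the pattern at the start of the string.
The match spans [0:3] → 'ofn'.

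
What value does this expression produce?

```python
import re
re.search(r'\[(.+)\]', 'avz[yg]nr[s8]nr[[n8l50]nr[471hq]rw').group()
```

'[yg]nr[s8]nr[[n8l50]nr[471hq]'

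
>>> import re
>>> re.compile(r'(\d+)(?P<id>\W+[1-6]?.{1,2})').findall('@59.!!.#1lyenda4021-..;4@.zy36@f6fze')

2 groups means each result is a tuple of 2 captured strings — 3 here.

[('59', '.!!.#1ly'), ('4021', '-..;4@.'), ('36', '@f6')]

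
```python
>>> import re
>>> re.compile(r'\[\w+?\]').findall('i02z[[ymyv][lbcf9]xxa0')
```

['[ymyv]', '[lbcf9]']

`findall` yields the raw match text (2 of them) because the pattern has no groups.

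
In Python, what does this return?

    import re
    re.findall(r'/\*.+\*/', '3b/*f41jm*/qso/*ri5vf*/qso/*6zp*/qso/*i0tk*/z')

Since nothing is captured, `findall` lists the 1 matched substring directly.

['/*f41jm*/qso/*ri5vf*/qso/*6zp*/qso/*i0tk*/']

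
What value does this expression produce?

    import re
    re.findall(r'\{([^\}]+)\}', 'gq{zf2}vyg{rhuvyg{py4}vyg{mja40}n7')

['zf2', 'rhuvyg{py4', 'mja40']

One capturing group, so `findall` returns just the captured substring from each match — 3 in all.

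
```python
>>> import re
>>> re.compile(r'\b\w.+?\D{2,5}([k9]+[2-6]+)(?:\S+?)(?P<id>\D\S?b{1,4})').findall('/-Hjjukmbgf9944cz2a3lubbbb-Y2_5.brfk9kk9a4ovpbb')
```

Multiple groups make `findall` return tuples — one 2-tuple for the one match.

[('9944', 'lubbbb')]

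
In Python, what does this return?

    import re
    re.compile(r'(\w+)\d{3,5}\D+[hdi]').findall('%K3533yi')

This matches one or more of a word character (captured); then 3 to 5 of a digit, then one or more of a non-digit; then one of [hdi].
Scanning left to right: at [1:8] match 'K3533yi', group 1 = 'K3'.
One capturing group, so `findall` returns just the captured substring from the one match — 1 in all.

['K3']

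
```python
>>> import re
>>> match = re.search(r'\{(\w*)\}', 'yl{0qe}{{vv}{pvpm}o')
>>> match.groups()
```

('0qe',)

`re.search` scans for the first position where the pattern succeeds.
The match spans [2:7] → '{0qe}'.
Captured: group 1 = '0qe'.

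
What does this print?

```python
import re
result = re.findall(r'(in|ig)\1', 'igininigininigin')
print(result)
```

['in', 'in']

The backreference `\1` re-matches whatever the first group consumed, character for character.
With a single group, `findall` returns only what that group captured — 2 items.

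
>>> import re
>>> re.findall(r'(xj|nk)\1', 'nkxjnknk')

['nk']

`\1` is not a pattern — it's the concrete string captured by group 1, re-applied verbatim.
Matches: at [4:8] match 'nknk', group 1 = 'nk'.
`findall` collects group 1 from the one match (1 total).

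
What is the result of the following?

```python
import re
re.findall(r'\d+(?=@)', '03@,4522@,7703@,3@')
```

The lookaround is zero-width — it requires the adjacent text to match without consuming it, so the asserted text isn't part of the match.
`findall` yields the raw match text (4 of them) because the pattern has no groups.

['03', '4522', '7703', '3']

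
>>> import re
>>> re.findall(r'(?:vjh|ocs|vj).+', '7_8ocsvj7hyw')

['ocsvj7hyw']

Scanning left to right: at [3:12] → 'ocsvj7hyw'.
Since nothing is captured, `findall` lists the 1 matched substring directly.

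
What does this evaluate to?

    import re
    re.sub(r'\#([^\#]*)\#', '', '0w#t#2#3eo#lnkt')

'0w2lnkt'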